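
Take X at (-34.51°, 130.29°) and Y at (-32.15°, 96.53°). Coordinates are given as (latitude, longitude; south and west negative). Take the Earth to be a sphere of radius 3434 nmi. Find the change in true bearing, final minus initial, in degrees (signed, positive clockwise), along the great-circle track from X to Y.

At departure: θ₁ = atan2(sin Δλ cos φ₂, cos φ₁ sin φ₂ − sin φ₁ cos φ₂ cos Δλ) = 265.18°
At arrival: θ₂ = atan2(sin Δλ cos φ₁, −cos φ₂ sin φ₁ + sin φ₂ cos φ₁ cos Δλ) = 284.11°
Δθ = θ₂ − θ₁ = +18.9°

+18.9°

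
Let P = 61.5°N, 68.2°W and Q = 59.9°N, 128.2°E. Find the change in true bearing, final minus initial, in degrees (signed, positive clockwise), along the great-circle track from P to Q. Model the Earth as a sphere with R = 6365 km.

At departure: θ₁ = atan2(sin Δλ cos φ₂, cos φ₁ sin φ₂ − sin φ₁ cos φ₂ cos Δλ) = 350.38°
At arrival: θ₂ = atan2(sin Δλ cos φ₁, −cos φ₂ sin φ₁ + sin φ₂ cos φ₁ cos Δλ) = 189.15°
Δθ = θ₂ − θ₁ = -161.2°

-161.2°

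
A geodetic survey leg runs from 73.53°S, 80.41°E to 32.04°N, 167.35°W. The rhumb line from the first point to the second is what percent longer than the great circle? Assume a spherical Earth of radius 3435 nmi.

5.4%

Great circle: σ = 2.2139 rad → d_gc = Rσ = 7604.8 nmi
Rhumb: Δφ = +1.8425, Δλ = +1.9590, Δψ = +2.5238, q = Δφ/Δψ = 0.7301 → d_rh = R√(Δφ²+q²Δλ²) = 8012.0 nmi
Excess = (8012.0 − 7604.8) / 7604.8 = 407.2 / 7604.8 = 5.355% ≈ 5.4%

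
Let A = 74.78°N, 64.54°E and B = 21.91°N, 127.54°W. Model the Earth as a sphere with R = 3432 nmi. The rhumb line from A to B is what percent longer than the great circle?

Great circle: σ = 1.4486 rad → d_gc = Rσ = 4971.6 nmi
Rhumb: Δφ = -0.9228, Δλ = +2.9308, Δψ = -1.6208, q = Δφ/Δψ = 0.5693 → d_rh = R√(Δφ²+q²Δλ²) = 6543.9 nmi
Excess = (6543.9 − 4971.6) / 4971.6 = 1572.3 / 4971.6 = 31.63% ≈ 31.6%

31.6%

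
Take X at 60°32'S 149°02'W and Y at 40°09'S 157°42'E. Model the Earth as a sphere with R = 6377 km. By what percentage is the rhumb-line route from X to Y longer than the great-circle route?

Great circle: σ = 0.6661 rad → d_gc = Rσ = 4247.4 km
Rhumb: Δφ = +0.3558, Δλ = -0.9297, Δψ = +0.5694, q = Δφ/Δψ = 0.6248 → d_rh = R√(Δφ²+q²Δλ²) = 4343.7 km
Excess = (4343.7 − 4247.4) / 4247.4 = 96.3 / 4247.4 = 2.27% ≈ 2.3%

2.3%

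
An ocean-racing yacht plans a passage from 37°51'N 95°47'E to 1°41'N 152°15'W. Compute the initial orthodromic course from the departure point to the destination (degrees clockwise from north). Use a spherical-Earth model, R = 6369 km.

74.8°

N = sin Δλ·cos φ₂ = +0.9270;  D = cos φ₁ sin φ₂ − sin φ₁ cos φ₂ cos Δλ = +0.2526
initial course = atan2(N, D) = 74.76°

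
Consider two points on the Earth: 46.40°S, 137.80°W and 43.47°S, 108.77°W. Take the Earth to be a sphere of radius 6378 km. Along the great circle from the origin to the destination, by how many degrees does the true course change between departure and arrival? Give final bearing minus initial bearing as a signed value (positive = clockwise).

-20.7°

At departure: θ₁ = atan2(sin Δλ cos φ₂, cos φ₁ sin φ₂ − sin φ₁ cos φ₂ cos Δλ) = 92.42°
At arrival: θ₂ = atan2(sin Δλ cos φ₁, −cos φ₂ sin φ₁ + sin φ₂ cos φ₁ cos Δλ) = 71.69°
Δθ = θ₂ − θ₁ = -20.7°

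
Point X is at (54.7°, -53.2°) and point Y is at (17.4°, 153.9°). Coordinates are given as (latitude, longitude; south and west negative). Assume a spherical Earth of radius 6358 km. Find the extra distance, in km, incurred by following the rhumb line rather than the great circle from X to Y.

2263 km

Great circle: cos σ = sin φ₁ sin φ₂ + cos φ₁ cos φ₂ cos Δλ,  σ = 1.8202 rad → d_gc = 11572.8 km
Rhumb line: Δψ = -0.8367, q = Δφ/Δψ = 0.7781, d_rh = R√(Δφ²+q²Δλ²) = 13835.5 km
Excess = 13835.5 − 11572.8 = 2262.7 ≈ 2263 km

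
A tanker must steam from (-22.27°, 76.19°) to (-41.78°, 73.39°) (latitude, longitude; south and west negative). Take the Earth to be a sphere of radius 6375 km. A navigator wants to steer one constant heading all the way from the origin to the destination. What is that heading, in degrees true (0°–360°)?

Δψ = ln[tan(π/4+φ₂/2)/tan(π/4+φ₁/2)] = -0.4052
Δλ = -0.0489 rad (taken the short way round)
course = atan2(Δλ, Δψ) = 186.88°

186.9°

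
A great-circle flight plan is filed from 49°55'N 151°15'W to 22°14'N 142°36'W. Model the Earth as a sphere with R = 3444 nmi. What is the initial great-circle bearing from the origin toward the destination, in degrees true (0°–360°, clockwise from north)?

163.0°

θ = atan2( sin Δλ·cos φ₂ ,  cos φ₁ sin φ₂ − sin φ₁ cos φ₂ cos Δλ )
  = atan2(+0.1392, -0.4565) = 163.04°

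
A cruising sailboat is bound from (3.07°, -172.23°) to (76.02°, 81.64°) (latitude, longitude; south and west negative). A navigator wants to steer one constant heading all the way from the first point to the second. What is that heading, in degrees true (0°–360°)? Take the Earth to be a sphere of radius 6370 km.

317.8°

Meridional parts: M(φ₁)=+0.0536, M(φ₂)=+2.0988 → ΔM = +2.0452;  Δλ = -1.8523 rad
tan C = Δλ / ΔM = -0.9057 → C = 317.83°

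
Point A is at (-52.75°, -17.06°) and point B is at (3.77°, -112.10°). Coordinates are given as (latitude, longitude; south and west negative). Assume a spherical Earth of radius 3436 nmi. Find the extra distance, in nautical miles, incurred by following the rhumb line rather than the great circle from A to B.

Great circle: cos σ = sin φ₁ sin φ₂ + cos φ₁ cos φ₂ cos Δλ,  σ = 1.6764 rad → d_gc = 5760.1 nmi
Rhumb line: Δψ = +1.1535, q = Δφ/Δψ = 0.8552, d_rh = R√(Δφ²+q²Δλ²) = 5937.0 nmi
Excess = 5937.0 − 5760.1 = 176.9 ≈ 177 nmi

177 nmi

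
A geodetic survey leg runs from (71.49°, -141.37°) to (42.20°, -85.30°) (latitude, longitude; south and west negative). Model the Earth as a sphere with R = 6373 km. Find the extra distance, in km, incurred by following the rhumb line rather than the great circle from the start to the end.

130 km

Great circle: cos σ = sin φ₁ sin φ₂ + cos φ₁ cos φ₂ cos Δλ,  σ = 0.6947 rad → d_gc = 4427.3 km
Rhumb line: Δψ = -1.0004, q = Δφ/Δψ = 0.5110, d_rh = R√(Δφ²+q²Δλ²) = 4557.4 km
Excess = 4557.4 − 4427.3 = 130.1 ≈ 130 km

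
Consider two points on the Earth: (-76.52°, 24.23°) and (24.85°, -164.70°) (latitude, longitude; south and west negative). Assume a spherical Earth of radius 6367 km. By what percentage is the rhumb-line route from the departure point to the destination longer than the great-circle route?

Great circle: σ = 2.2365 rad → d_gc = Rσ = 14239.9 km
Rhumb: Δφ = +1.7692, Δλ = +2.9857, Δψ = +2.5835, q = Δφ/Δψ = 0.6848 → d_rh = R√(Δφ²+q²Δλ²) = 17215.5 km
Excess = (17215.5 − 14239.9) / 14239.9 = 2975.6 / 14239.9 = 20.90% ≈ 20.9%

20.9%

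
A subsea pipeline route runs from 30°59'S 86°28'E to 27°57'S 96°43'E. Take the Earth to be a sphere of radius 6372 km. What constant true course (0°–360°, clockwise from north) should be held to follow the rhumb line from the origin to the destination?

Δψ = ln[tan(π/4+φ₂/2)/tan(π/4+φ₁/2)] = +0.0608
Δλ = +0.1789 rad (taken the short way round)
course = atan2(Δλ, Δψ) = 71.22°

71.2°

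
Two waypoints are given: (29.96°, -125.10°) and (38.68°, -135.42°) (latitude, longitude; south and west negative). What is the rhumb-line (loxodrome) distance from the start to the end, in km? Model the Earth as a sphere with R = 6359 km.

Rhumb course C = atan2(Δλ, Δψ) with Δψ = ln[tan(π/4+φ₂/2)/tan(π/4+φ₁/2)] = +0.1846, Δλ = -0.1801 → C = 315.71°
d = R·|Δφ| / |cos C| = 6359·0.15219 / 0.71578 = 1352 km

1352 km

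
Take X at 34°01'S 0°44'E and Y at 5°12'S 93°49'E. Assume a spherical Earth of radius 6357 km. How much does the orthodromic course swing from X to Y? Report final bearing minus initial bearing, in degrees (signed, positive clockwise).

-40.2°

At departure: θ₁ = atan2(sin Δλ cos φ₂, cos φ₁ sin φ₂ − sin φ₁ cos φ₂ cos Δλ) = 96.03°
At arrival: θ₂ = atan2(sin Δλ cos φ₁, −cos φ₂ sin φ₁ + sin φ₂ cos φ₁ cos Δλ) = 55.86°
Δθ = θ₂ − θ₁ = -40.2°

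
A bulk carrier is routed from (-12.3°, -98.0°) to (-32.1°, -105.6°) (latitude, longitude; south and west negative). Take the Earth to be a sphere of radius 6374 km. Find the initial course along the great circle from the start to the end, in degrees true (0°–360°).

198.2°

θ = atan2( sin Δλ·cos φ₂ ,  cos φ₁ sin φ₂ − sin φ₁ cos φ₂ cos Δλ )
  = atan2(-0.1120, -0.3403) = 198.22°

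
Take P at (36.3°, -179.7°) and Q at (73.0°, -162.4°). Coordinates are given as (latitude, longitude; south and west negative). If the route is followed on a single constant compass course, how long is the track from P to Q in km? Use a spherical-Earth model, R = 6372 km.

4205 km

Rhumb course C = atan2(Δλ, Δψ) with Δψ = ln[tan(π/4+φ₂/2)/tan(π/4+φ₁/2)] = +1.2200, Δλ = +0.3019 → C = 13.90°
d = R·|Δφ| / |cos C| = 6372·0.64054 / 0.97071 = 4205 km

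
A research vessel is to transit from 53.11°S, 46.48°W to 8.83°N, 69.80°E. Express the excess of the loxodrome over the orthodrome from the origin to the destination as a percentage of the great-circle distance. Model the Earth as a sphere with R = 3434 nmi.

Great circle: σ = 1.9664 rad → d_gc = Rσ = 6752.7 nmi
Rhumb: Δφ = +1.0811, Δλ = +2.0295, Δψ = +1.2528, q = Δφ/Δψ = 0.8629 → d_rh = R√(Δφ²+q²Δλ²) = 7067.5 nmi
Excess = (7067.5 − 6752.7) / 6752.7 = 314.8 / 6752.7 = 4.66% ≈ 4.7%

4.7%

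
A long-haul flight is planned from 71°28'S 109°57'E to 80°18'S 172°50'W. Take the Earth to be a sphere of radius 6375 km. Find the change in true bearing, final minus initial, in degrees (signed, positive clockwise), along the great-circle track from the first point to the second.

-75.7°

Initial bearing θ₁ = atan2(sin Δλ cos φ₂, cos φ₁ sin φ₂ − sin φ₁ cos φ₂ cos Δλ) = 149.41°
Final bearing θ₂ = (initial bearing from the destination back to the start) + 180° = 73.74°
Δθ = θ₂ − θ₁ = -75.7°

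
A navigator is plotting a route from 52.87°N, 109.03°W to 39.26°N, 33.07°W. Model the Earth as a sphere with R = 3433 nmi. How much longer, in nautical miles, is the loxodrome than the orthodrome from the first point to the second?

Great circle: cos σ = sin φ₁ sin φ₂ + cos φ₁ cos φ₂ cos Δλ,  σ = 0.9047 rad → d_gc = 3105.8 nmi
Rhumb line: Δψ = -0.3449, q = Δφ/Δψ = 0.6887, d_rh = R√(Δφ²+q²Δλ²) = 3238.7 nmi
Excess = 3238.7 − 3105.8 = 132.9 ≈ 133 nmi

133 nmi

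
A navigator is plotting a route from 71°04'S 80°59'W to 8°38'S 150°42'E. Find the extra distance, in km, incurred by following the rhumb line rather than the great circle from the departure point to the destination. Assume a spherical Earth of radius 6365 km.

Great circle: cos σ = sin φ₁ sin φ₂ + cos φ₁ cos φ₂ cos Δλ,  σ = 1.6277 rad → d_gc = 10360.5 km
Rhumb line: Δψ = +1.6400, q = Δφ/Δψ = 0.6644, d_rh = R√(Δφ²+q²Δλ²) = 11739.1 km
Excess = 11739.1 − 10360.5 = 1378.6 ≈ 1379 km

1379 km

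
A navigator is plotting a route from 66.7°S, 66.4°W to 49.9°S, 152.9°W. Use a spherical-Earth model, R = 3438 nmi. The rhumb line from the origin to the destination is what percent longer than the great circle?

7.7%

Great circle: σ = 0.7697 rad → d_gc = Rσ = 2646.4 nmi
Rhumb: Δφ = +0.2932, Δλ = -1.5097, Δψ = +0.5710, q = Δφ/Δψ = 0.5135 → d_rh = R√(Δφ²+q²Δλ²) = 2849.4 nmi
Excess = (2849.4 − 2646.4) / 2646.4 = 203.0 / 2646.4 = 7.67% ≈ 7.7%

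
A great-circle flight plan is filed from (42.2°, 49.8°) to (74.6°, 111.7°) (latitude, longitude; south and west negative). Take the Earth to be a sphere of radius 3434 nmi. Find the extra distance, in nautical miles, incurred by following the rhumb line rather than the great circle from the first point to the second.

Great circle: cos σ = sin φ₁ sin φ₂ + cos φ₁ cos φ₂ cos Δλ,  σ = 0.7373 rad → d_gc = 2532.0 nmi
Rhumb line: Δψ = +1.1871, q = Δφ/Δψ = 0.4764, d_rh = R√(Δφ²+q²Δλ²) = 2625.7 nmi
Excess = 2625.7 − 2532.0 = 93.7 ≈ 94 nmi

94 nmi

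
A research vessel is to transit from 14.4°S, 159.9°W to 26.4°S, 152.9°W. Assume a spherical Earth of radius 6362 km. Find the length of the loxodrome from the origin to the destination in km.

1518 km

Rhumb course C = atan2(Δλ, Δψ) with Δψ = ln[tan(π/4+φ₂/2)/tan(π/4+φ₁/2)] = -0.2240, Δλ = +0.1222 → C = 151.39°
d = R·|Δφ| / |cos C| = 6362·0.20944 / 0.87789 = 1518 km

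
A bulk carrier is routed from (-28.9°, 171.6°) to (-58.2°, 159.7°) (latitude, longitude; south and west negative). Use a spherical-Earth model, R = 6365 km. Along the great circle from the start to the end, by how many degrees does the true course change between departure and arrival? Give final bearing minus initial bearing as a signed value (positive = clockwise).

+8.5°

Initial bearing θ₁ = atan2(sin Δλ cos φ₂, cos φ₁ sin φ₂ − sin φ₁ cos φ₂ cos Δλ) = 192.38°
Final bearing θ₂ = (initial bearing from the destination back to the start) + 180° = 200.87°
Δθ = θ₂ − θ₁ = +8.5°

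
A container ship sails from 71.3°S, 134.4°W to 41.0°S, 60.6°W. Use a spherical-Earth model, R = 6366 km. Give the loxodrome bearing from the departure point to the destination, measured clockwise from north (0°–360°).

Δψ = ln[tan(π/4+φ₂/2)/tan(π/4+φ₁/2)] = +1.0181
Δλ = +1.2881 rad (taken the short way round)
course = atan2(Δλ, Δψ) = 51.68°

51.7°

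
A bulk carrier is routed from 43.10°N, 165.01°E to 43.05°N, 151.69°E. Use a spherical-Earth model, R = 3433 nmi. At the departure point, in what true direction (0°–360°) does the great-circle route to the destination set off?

274.3°

θ = atan2( sin Δλ·cos φ₂ ,  cos φ₁ sin φ₂ − sin φ₁ cos φ₂ cos Δλ )
  = atan2(-0.1684, +0.0126) = 274.27°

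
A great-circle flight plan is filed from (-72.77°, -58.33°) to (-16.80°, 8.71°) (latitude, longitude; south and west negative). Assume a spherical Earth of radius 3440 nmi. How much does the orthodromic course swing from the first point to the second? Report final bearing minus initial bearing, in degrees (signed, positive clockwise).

Initial bearing θ₁ = atan2(sin Δλ cos φ₂, cos φ₁ sin φ₂ − sin φ₁ cos φ₂ cos Δλ) = 72.91°
Final bearing θ₂ = (initial bearing from the destination back to the start) + 180° = 17.20°
Δθ = θ₂ − θ₁ = -55.7°

-55.7°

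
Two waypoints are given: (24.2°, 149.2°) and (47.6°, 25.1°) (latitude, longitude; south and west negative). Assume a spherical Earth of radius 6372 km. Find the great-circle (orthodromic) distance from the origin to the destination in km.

cos σ = sin φ₁ sin φ₂ + cos φ₁ cos φ₂ cos Δλ
      = sin(24.20°)sin(47.60°) + cos(24.20°)cos(47.60°)cos(-124.10°) = -0.0421
σ = 92.413° → d = Rσ = 6372·1.61292 = 10278 km

10278 km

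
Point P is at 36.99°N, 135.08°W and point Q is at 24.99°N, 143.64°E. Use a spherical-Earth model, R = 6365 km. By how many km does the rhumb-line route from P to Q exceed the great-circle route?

203 km

Great circle: cos σ = sin φ₁ sin φ₂ + cos φ₁ cos φ₂ cos Δλ,  σ = 1.1983 rad → d_gc = 7627.2 km
Rhumb line: Δψ = -0.2451, q = Δφ/Δψ = 0.8546, d_rh = R√(Δφ²+q²Δλ²) = 7830.4 km
Excess = 7830.4 − 7627.2 = 203.2 ≈ 203 km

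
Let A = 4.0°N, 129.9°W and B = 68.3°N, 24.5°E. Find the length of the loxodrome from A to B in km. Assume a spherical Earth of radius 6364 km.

14106 km

Rhumb course C = atan2(Δλ, Δψ) with Δψ = ln[tan(π/4+φ₂/2)/tan(π/4+φ₁/2)] = +1.5821, Δλ = +2.6948 → C = 59.58°
d = R·|Δφ| / |cos C| = 6364·1.12225 / 0.50630 = 14106 km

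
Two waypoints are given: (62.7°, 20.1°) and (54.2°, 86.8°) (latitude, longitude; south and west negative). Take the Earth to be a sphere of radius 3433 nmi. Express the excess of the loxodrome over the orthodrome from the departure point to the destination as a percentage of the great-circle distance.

Great circle: σ = 0.5973 rad → d_gc = Rσ = 2050.6 nmi
Rhumb: Δφ = -0.1484, Δλ = +1.1641, Δψ = -0.2852, q = Δφ/Δψ = 0.5202 → d_rh = R√(Δφ²+q²Δλ²) = 2140.4 nmi
Excess = (2140.4 − 2050.6) / 2050.6 = 89.8 / 2050.6 = 4.38% ≈ 4.4%

4.4%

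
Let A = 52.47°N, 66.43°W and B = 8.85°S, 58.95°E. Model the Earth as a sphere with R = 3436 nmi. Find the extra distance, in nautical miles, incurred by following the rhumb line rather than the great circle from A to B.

Great circle: cos σ = sin φ₁ sin φ₂ + cos φ₁ cos φ₂ cos Δλ,  σ = 2.0607 rad → d_gc = 7080.5 nmi
Rhumb line: Δψ = -1.2346, q = Δφ/Δψ = 0.8668, d_rh = R√(Δφ²+q²Δλ²) = 7483.6 nmi
Excess = 7483.6 − 7080.5 = 403.1 ≈ 403 nmi

403 nmi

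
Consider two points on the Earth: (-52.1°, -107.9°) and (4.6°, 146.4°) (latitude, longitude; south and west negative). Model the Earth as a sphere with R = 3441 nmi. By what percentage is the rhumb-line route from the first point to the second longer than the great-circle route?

Great circle: σ = 1.8018 rad → d_gc = Rσ = 6200.1 nmi
Rhumb: Δφ = +0.9896, Δλ = -1.8448, Δψ = +1.1494, q = Δφ/Δψ = 0.8610 → d_rh = R√(Δφ²+q²Δλ²) = 6439.6 nmi
Excess = (6439.6 − 6200.1) / 6200.1 = 239.5 / 6200.1 = 3.86% ≈ 3.9%

3.9%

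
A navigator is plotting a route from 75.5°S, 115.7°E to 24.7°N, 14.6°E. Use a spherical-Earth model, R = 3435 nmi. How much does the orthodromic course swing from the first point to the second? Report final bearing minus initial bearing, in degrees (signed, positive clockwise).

At departure: θ₁ = atan2(sin Δλ cos φ₂, cos φ₁ sin φ₂ − sin φ₁ cos φ₂ cos Δλ) = 265.85°
At arrival: θ₂ = atan2(sin Δλ cos φ₁, −cos φ₂ sin φ₁ + sin φ₂ cos φ₁ cos Δλ) = 344.05°
Δθ = θ₂ − θ₁ = +78.2°

+78.2°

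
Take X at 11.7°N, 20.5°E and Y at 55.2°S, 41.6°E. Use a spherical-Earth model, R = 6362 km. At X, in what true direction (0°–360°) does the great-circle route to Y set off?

167.3°

θ = atan2( sin Δλ·cos φ₂ ,  cos φ₁ sin φ₂ − sin φ₁ cos φ₂ cos Δλ )
  = atan2(+0.2055, -0.9121) = 167.31°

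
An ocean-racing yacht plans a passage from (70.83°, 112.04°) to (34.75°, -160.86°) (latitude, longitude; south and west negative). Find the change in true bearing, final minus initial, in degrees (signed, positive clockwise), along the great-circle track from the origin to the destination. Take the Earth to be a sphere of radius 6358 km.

Initial bearing θ₁ = atan2(sin Δλ cos φ₂, cos φ₁ sin φ₂ − sin φ₁ cos φ₂ cos Δλ) = 79.78°
Final bearing θ₂ = (initial bearing from the destination back to the start) + 180° = 156.84°
Δθ = θ₂ − θ₁ = +77.1°

+77.1°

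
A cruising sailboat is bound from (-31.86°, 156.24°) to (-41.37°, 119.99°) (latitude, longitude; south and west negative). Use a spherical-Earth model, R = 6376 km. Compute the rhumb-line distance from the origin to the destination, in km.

Δψ = ln[tan(π/4+φ₂/2)/tan(π/4+φ₁/2)] = -0.2073;  Δφ = -0.1660 rad,  Δλ = -0.6327 rad
q = Δφ/Δψ = 0.8007
d = R·√(Δφ² + q²Δλ²) = 6376·0.53310 = 3399 km

3399 km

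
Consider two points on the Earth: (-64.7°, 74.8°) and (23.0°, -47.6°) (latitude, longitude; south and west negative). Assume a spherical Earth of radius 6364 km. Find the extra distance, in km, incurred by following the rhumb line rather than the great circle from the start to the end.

Great circle: cos σ = sin φ₁ sin φ₂ + cos φ₁ cos φ₂ cos Δλ,  σ = 2.1701 rad → d_gc = 13810.3 km
Rhumb line: Δψ = +1.9068, q = Δφ/Δψ = 0.8027, d_rh = R√(Δφ²+q²Δλ²) = 14628.5 km
Excess = 14628.5 − 13810.3 = 818.2 ≈ 818 km

818 km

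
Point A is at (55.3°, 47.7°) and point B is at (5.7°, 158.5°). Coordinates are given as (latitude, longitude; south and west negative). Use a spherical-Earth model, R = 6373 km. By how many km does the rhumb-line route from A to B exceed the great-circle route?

Great circle: cos σ = sin φ₁ sin φ₂ + cos φ₁ cos φ₂ cos Δλ,  σ = 1.6906 rad → d_gc = 10774.1 km
Rhumb line: Δψ = -1.0637, q = Δφ/Δψ = 0.8138, d_rh = R√(Δφ²+q²Δλ²) = 11446.8 km
Excess = 11446.8 − 10774.1 = 672.7 ≈ 673 km

673 km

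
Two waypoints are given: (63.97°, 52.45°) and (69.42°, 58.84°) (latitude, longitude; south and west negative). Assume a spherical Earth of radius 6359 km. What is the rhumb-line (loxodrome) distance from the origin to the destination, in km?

666 km

Δψ = ln[tan(π/4+φ₂/2)/tan(π/4+φ₁/2)] = +0.2415;  Δφ = +0.0951 rad,  Δλ = +0.1115 rad
q = Δφ/Δψ = 0.3939
d = R·√(Δφ² + q²Δλ²) = 6359·0.10477 = 666 km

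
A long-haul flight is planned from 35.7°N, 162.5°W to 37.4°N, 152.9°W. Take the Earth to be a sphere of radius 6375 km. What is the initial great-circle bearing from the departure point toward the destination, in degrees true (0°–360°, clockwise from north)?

N = sin Δλ·cos φ₂ = +0.1325;  D = cos φ₁ sin φ₂ − sin φ₁ cos φ₂ cos Δλ = +0.0362
initial course = atan2(N, D) = 74.73°

74.7°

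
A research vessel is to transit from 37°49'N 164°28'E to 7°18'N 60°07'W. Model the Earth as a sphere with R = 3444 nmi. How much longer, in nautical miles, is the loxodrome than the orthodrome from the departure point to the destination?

Great circle: cos σ = sin φ₁ sin φ₂ + cos φ₁ cos φ₂ cos Δλ,  σ = 2.0717 rad → d_gc = 7134.8 nmi
Rhumb line: Δψ = -0.5862, q = Δφ/Δψ = 0.9086, d_rh = R√(Δφ²+q²Δλ²) = 7620.1 nmi
Excess = 7620.1 − 7134.8 = 485.3 ≈ 485 nmi

485 nmi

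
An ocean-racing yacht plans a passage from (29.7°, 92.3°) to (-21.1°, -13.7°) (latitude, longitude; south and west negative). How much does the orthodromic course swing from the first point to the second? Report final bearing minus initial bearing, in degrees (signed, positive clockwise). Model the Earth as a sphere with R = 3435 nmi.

Initial bearing θ₁ = atan2(sin Δλ cos φ₂, cos φ₁ sin φ₂ − sin φ₁ cos φ₂ cos Δλ) = 258.33°
Final bearing θ₂ = (initial bearing from the destination back to the start) + 180° = 245.75°
Δθ = θ₂ − θ₁ = -12.6°

-12.6°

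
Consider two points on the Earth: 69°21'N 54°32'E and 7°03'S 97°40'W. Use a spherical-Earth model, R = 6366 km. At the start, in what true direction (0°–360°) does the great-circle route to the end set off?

N = sin Δλ·cos φ₂ = -0.4629;  D = cos φ₁ sin φ₂ − sin φ₁ cos φ₂ cos Δλ = +0.7782
initial course = atan2(N, D) = 329.26°

329.3°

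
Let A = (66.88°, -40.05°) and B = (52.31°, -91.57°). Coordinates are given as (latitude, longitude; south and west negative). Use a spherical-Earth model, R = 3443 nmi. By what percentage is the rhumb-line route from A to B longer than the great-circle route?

2.6%

Great circle: σ = 0.5009 rad → d_gc = Rσ = 1724.6 nmi
Rhumb: Δφ = -0.2543, Δλ = -0.8992, Δψ = -0.5120, q = Δφ/Δψ = 0.4967 → d_rh = R√(Δφ²+q²Δλ²) = 1769.5 nmi
Excess = (1769.5 − 1724.6) / 1724.6 = 44.9 / 1724.6 = 2.60% ≈ 2.6%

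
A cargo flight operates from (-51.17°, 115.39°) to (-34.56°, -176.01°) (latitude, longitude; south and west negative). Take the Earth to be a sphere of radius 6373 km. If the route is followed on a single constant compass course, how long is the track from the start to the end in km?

5839 km

Rhumb course C = atan2(Δλ, Δψ) with Δψ = ln[tan(π/4+φ₂/2)/tan(π/4+φ₁/2)] = +0.3994, Δλ = +1.1973 → C = 71.55°
d = R·|Δφ| / |cos C| = 6373·0.28990 / 0.31641 = 5839 km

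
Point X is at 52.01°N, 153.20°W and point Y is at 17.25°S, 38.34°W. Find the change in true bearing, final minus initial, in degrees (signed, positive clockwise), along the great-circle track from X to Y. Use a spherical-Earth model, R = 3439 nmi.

+59.2°

Initial bearing θ₁ = atan2(sin Δλ cos φ₂, cos φ₁ sin φ₂ − sin φ₁ cos φ₂ cos Δλ) = 81.22°
Final bearing θ₂ = (initial bearing from the destination back to the start) + 180° = 140.43°
Δθ = θ₂ − θ₁ = +59.2°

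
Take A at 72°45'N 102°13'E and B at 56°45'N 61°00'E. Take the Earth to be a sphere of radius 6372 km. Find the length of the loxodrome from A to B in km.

2596 km

Rhumb course C = atan2(Δλ, Δψ) with Δψ = ln[tan(π/4+φ₂/2)/tan(π/4+φ₁/2)] = -0.6773, Δλ = -0.7194 → C = 226.73°
d = R·|Δφ| / |cos C| = 6372·0.27925 / 0.68549 = 2596 km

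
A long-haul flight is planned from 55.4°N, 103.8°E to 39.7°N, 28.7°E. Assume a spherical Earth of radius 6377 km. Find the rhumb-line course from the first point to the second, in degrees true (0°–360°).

252.6°

Meridional parts: M(φ₁)=+1.1665, M(φ₂)=+0.7561 → ΔM = -0.4104;  Δλ = -1.3107 rad
tan C = Δλ / ΔM = +3.1940 → C = 252.62°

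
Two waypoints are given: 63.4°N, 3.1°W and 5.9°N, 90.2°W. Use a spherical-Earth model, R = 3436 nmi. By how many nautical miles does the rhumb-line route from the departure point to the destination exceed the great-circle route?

Great circle: cos σ = sin φ₁ sin φ₂ + cos φ₁ cos φ₂ cos Δλ,  σ = 1.4561 rad → d_gc = 5003.16 nmi
Rhumb line: Δψ = -1.3391, q = Δφ/Δψ = 0.7494, d_rh = R√(Δφ²+q²Δλ²) = 5216.67 nmi
Excess = 5216.67 − 5003.16 = 213.51 ≈ 214 nmi

214 nmi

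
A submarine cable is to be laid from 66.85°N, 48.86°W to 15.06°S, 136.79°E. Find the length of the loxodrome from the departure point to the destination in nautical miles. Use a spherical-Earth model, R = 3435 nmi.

9447 nmi

Δψ = ln[tan(π/4+φ₂/2)/tan(π/4+φ₁/2)] = -1.8516;  Δφ = -1.4296 rad,  Δλ = -3.0430 rad
q = Δφ/Δψ = 0.7721
d = R·√(Δφ² + q²Δλ²) = 3435·2.75025 = 9447 nmi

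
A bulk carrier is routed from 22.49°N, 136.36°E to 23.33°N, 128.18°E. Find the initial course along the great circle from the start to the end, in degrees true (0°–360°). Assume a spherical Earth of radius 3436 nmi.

277.9°

θ = atan2( sin Δλ·cos φ₂ ,  cos φ₁ sin φ₂ − sin φ₁ cos φ₂ cos Δλ )
  = atan2(-0.1307, +0.0182) = 277.95°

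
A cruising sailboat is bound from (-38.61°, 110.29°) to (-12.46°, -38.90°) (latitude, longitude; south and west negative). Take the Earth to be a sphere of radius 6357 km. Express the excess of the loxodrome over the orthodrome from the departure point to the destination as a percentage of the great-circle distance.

Great circle: σ = 2.1185 rad → d_gc = Rσ = 13467.0 km
Rhumb: Δφ = +0.4564, Δλ = -2.6039, Δψ = +0.5124, q = Δφ/Δψ = 0.8908 → d_rh = R√(Δφ²+q²Δλ²) = 15027.9 km
Excess = (15027.9 − 13467.0) / 13467.0 = 1560.9 / 13467.0 = 11.59% ≈ 11.6%

11.6%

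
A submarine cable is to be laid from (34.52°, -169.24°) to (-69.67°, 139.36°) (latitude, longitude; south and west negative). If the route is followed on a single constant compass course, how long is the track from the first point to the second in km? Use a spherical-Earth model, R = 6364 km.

12380 km

Rhumb course C = atan2(Δλ, Δψ) with Δψ = ln[tan(π/4+φ₂/2)/tan(π/4+φ₁/2)] = -2.3613, Δλ = -0.8971 → C = 200.80°
d = R·|Δφ| / |cos C| = 6364·1.81846 / 0.93481 = 12380 km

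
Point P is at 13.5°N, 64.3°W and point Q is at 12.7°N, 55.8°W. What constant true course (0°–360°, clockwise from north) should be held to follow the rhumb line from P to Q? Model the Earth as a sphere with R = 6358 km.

Δψ = ln[tan(π/4+φ₂/2)/tan(π/4+φ₁/2)] = -0.0143
Δλ = +0.1484 rad (taken the short way round)
course = atan2(Δλ, Δψ) = 95.52°

95.5°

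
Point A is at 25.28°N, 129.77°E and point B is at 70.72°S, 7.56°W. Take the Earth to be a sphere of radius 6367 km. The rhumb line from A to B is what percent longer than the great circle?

9.7%

Great circle: σ = 2.2429 rad → d_gc = Rσ = 14280.4 km
Rhumb: Δφ = -1.6755, Δλ = -2.3969, Δψ = -2.2291, q = Δφ/Δψ = 0.7517 → d_rh = R√(Δφ²+q²Δλ²) = 15664.9 km
Excess = (15664.9 − 14280.4) / 14280.4 = 1384.5 / 14280.4 = 9.70% ≈ 9.7%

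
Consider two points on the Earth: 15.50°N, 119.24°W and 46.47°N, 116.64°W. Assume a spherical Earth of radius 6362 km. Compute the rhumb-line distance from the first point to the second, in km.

3447 km

Δψ = ln[tan(π/4+φ₂/2)/tan(π/4+φ₁/2)] = +0.6442;  Δφ = +0.5405 rad,  Δλ = +0.0454 rad
q = Δφ/Δψ = 0.8390
d = R·√(Δφ² + q²Δλ²) = 6362·0.54187 = 3447 km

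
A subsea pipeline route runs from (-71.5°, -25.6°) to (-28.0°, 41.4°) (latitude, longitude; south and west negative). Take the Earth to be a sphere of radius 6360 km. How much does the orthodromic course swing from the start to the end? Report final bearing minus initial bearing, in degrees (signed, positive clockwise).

Initial bearing θ₁ = atan2(sin Δλ cos φ₂, cos φ₁ sin φ₂ − sin φ₁ cos φ₂ cos Δλ) = 77.63°
Final bearing θ₂ = (initial bearing from the destination back to the start) + 180° = 20.55°
Δθ = θ₂ − θ₁ = -57.1°

-57.1°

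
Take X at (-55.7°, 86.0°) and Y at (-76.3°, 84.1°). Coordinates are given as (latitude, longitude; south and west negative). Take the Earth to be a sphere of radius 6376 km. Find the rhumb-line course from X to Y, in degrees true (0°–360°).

182.0°

Δψ = ln[tan(π/4+φ₂/2)/tan(π/4+φ₁/2)] = -0.9435
Δλ = -0.0332 rad (taken the short way round)
course = atan2(Δλ, Δψ) = 182.01°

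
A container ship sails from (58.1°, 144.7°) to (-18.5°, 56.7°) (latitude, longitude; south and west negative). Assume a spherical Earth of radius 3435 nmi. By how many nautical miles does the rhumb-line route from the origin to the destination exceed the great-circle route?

132 nmi

Great circle: cos σ = sin φ₁ sin φ₂ + cos φ₁ cos φ₂ cos Δλ,  σ = 1.8254 rad → d_gc = 6270.4 nmi
Rhumb line: Δψ = -1.5811, q = Δφ/Δψ = 0.8456, d_rh = R√(Δφ²+q²Δλ²) = 6402.3 nmi
Excess = 6402.3 − 6270.4 = 131.9 ≈ 132 nmi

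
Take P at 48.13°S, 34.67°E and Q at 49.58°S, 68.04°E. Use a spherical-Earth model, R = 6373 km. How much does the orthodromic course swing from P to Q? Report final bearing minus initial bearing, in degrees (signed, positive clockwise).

-25.4°

Initial bearing θ₁ = atan2(sin Δλ cos φ₂, cos φ₁ sin φ₂ − sin φ₁ cos φ₂ cos Δλ) = 106.39°
Final bearing θ₂ = (initial bearing from the destination back to the start) + 180° = 80.95°
Δθ = θ₂ − θ₁ = -25.4°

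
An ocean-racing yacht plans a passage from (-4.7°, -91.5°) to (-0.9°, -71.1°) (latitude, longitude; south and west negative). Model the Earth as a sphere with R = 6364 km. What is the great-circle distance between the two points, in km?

2302 km

cos σ = sin φ₁ sin φ₂ + cos φ₁ cos φ₂ cos Δλ
      = sin(-4.70°)sin(-0.90°) + cos(-4.70°)cos(-0.90°)cos(20.40°) = 0.9353
σ = 20.723° → d = Rσ = 6364·0.36168 = 2302 km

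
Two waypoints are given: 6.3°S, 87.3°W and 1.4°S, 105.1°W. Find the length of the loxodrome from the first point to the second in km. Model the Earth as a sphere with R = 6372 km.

2048 km

Δψ = ln[tan(π/4+φ₂/2)/tan(π/4+φ₁/2)] = +0.0857;  Δφ = +0.0855 rad,  Δλ = -0.3107 rad
q = Δφ/Δψ = 0.9974
d = R·√(Δφ² + q²Δλ²) = 6372·0.32146 = 2048 km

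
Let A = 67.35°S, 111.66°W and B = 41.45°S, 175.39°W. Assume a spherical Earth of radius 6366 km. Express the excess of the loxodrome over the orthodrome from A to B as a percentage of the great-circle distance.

Great circle: σ = 0.7397 rad → d_gc = Rσ = 4709.0 km
Rhumb: Δφ = +0.4520, Δλ = -1.1123, Δψ = +0.8118, q = Δφ/Δψ = 0.5569 → d_rh = R√(Δφ²+q²Δλ²) = 4881.5 km
Excess = (4881.5 − 4709.0) / 4709.0 = 172.5 / 4709.0 = 3.66% ≈ 3.7%

3.7%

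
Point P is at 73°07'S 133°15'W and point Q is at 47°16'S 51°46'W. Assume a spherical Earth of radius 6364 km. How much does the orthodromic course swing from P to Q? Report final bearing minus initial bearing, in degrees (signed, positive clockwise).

Initial bearing θ₁ = atan2(sin Δλ cos φ₂, cos φ₁ sin φ₂ − sin φ₁ cos φ₂ cos Δλ) = 99.90°
Final bearing θ₂ = (initial bearing from the destination back to the start) + 180° = 24.94°
Δθ = θ₂ − θ₁ = -75.0°

-75.0°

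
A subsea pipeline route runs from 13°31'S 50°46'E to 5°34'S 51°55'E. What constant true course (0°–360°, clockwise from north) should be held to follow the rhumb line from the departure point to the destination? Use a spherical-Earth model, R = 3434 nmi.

Meridional parts: M(φ₁)=-0.2381, M(φ₂)=-0.0973 → ΔM = +0.1408;  Δλ = +0.0201 rad
tan C = Δλ / ΔM = +0.1425 → C = 8.11°

8.1°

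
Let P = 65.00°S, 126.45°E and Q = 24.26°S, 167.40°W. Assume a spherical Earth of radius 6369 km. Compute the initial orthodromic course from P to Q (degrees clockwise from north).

θ = atan2( sin Δλ·cos φ₂ ,  cos φ₁ sin φ₂ − sin φ₁ cos φ₂ cos Δλ )
  = atan2(+0.8338, +0.1605) = 79.11°

79.1°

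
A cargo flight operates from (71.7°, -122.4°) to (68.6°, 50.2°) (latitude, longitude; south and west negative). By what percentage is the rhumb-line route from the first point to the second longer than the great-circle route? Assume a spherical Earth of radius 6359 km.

Great circle: σ = 0.6914 rad → d_gc = Rσ = 4396.6 km
Rhumb: Δφ = -0.0541, Δλ = +3.0124, Δψ = -0.1597, q = Δφ/Δψ = 0.3389 → d_rh = R√(Δφ²+q²Δλ²) = 6500.7 km
Excess = (6500.7 − 4396.6) / 4396.6 = 2104.1 / 4396.6 = 47.86% ≈ 47.9%

47.9%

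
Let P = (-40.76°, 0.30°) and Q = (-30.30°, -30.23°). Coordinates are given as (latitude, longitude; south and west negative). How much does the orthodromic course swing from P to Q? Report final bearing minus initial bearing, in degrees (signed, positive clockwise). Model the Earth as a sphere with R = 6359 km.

+18.1°

At departure: θ₁ = atan2(sin Δλ cos φ₂, cos φ₁ sin φ₂ − sin φ₁ cos φ₂ cos Δλ) = 283.27°
At arrival: θ₂ = atan2(sin Δλ cos φ₁, −cos φ₂ sin φ₁ + sin φ₂ cos φ₁ cos Δλ) = 301.36°
Δθ = θ₂ − θ₁ = +18.1°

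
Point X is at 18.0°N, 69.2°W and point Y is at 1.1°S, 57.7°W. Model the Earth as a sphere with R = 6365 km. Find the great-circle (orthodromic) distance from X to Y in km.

cos σ = sin φ₁ sin φ₂ + cos φ₁ cos φ₂ cos Δλ
      = sin(18.00°)sin(-1.10°) + cos(18.00°)cos(-1.10°)cos(11.50°) = 0.9259
σ = 22.202° → d = Rσ = 6365·0.38749 = 2466 km

2466 km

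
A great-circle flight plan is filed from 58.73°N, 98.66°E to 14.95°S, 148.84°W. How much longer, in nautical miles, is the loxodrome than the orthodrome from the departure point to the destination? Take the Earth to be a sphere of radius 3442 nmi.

310 nmi

Great circle: cos σ = sin φ₁ sin φ₂ + cos φ₁ cos φ₂ cos Δλ,  σ = 1.9959 rad → d_gc = 6869.9 nmi
Rhumb line: Δψ = -1.5374, q = Δφ/Δψ = 0.8365, d_rh = R√(Δφ²+q²Δλ²) = 7179.8 nmi
Excess = 7179.8 − 6869.9 = 309.9 ≈ 310 nmi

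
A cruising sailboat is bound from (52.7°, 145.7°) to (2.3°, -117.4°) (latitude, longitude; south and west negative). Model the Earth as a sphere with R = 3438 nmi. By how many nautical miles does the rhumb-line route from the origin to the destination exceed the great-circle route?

Great circle: cos σ = sin φ₁ sin φ₂ + cos φ₁ cos φ₂ cos Δλ,  σ = 1.6116 rad → d_gc = 5540.77 nmi
Rhumb line: Δψ = -1.0460, q = Δφ/Δψ = 0.8410, d_rh = R√(Δφ²+q²Δλ²) = 5749.33 nmi
Excess = 5749.33 − 5540.77 = 208.56 ≈ 209 nmi

209 nmi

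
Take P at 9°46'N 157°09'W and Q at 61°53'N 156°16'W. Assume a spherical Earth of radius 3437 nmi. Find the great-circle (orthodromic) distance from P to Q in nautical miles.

3127 nmi

cos σ = sin φ₁ sin φ₂ + cos φ₁ cos φ₂ cos Δλ
      = sin(9.77°)sin(61.88°) + cos(9.77°)cos(61.88°)cos(0.88°) = 0.6140
σ = 52.121° → d = Rσ = 3437·0.90968 = 3127 nmi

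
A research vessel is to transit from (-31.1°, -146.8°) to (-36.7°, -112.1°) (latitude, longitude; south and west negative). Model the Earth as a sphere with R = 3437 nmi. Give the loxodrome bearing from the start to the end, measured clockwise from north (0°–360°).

101.0°

Δψ = ln[tan(π/4+φ₂/2)/tan(π/4+φ₁/2)] = -0.1178
Δλ = +0.6056 rad (taken the short way round)
course = atan2(Δλ, Δψ) = 101.01°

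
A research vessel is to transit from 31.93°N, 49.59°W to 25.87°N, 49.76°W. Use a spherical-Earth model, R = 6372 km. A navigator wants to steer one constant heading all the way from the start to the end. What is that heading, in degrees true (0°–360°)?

Meridional parts: M(φ₁)=+0.5886, M(φ₂)=+0.4677 → ΔM = -0.1209;  Δλ = -0.0030 rad
tan C = Δλ / ΔM = +0.0245 → C = 181.41°

181.4°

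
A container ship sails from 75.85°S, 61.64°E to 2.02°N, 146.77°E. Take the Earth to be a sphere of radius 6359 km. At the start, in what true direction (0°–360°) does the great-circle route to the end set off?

84.8°

N = sin Δλ·cos φ₂ = +0.9958;  D = cos φ₁ sin φ₂ − sin φ₁ cos φ₂ cos Δλ = +0.0909
initial course = atan2(N, D) = 84.78°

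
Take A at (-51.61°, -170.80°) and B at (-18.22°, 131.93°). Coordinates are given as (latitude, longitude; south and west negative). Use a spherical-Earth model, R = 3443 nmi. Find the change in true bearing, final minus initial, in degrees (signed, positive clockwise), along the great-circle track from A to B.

+36.1°

Initial bearing θ₁ = atan2(sin Δλ cos φ₂, cos φ₁ sin φ₂ − sin φ₁ cos φ₂ cos Δλ) = 284.62°
Final bearing θ₂ = (initial bearing from the destination back to the start) + 180° = 320.76°
Δθ = θ₂ − θ₁ = +36.1°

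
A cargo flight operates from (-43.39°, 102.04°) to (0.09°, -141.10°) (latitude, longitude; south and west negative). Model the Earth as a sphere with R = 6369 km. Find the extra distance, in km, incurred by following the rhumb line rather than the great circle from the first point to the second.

Great circle: cos σ = sin φ₁ sin φ₂ + cos φ₁ cos φ₂ cos Δλ,  σ = 1.9065 rad → d_gc = 12142.3 km
Rhumb line: Δψ = +0.8437, q = Δφ/Δψ = 0.8994, d_rh = R√(Δφ²+q²Δλ²) = 12643.6 km
Excess = 12643.6 − 12142.3 = 501.3 ≈ 501 km

501 km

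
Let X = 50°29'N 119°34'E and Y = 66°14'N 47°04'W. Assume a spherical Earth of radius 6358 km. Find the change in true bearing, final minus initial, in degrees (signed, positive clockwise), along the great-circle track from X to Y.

At departure: θ₁ = atan2(sin Δλ cos φ₂, cos φ₁ sin φ₂ − sin φ₁ cos φ₂ cos Δλ) = 353.99°
At arrival: θ₂ = atan2(sin Δλ cos φ₁, −cos φ₂ sin φ₁ + sin φ₂ cos φ₁ cos Δλ) = 189.52°
Δθ = θ₂ − θ₁ = -164.5°

-164.5°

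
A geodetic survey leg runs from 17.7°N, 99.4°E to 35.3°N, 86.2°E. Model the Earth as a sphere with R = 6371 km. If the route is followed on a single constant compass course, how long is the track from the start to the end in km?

Δψ = ln[tan(π/4+φ₂/2)/tan(π/4+φ₁/2)] = +0.3453;  Δφ = +0.3072 rad,  Δλ = -0.2304 rad
q = Δφ/Δψ = 0.8896
d = R·√(Δφ² + q²Δλ²) = 6371·0.36928 = 2353 km

2353 km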